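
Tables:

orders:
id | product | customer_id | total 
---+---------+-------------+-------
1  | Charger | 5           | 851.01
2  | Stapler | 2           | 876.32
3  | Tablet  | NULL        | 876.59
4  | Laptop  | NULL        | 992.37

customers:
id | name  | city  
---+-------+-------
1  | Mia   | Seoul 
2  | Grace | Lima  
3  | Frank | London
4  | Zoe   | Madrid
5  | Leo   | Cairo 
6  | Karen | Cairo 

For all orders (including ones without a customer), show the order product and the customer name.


LEFT JOIN keeps every row from orders (the left table); where customer_id has no match in customers, the customer columns become NULL. Walk through each order:
  - order 1 (Charger): customer_id=5 -> matches Leo
  - order 2 (Stapler): customer_id=2 -> matches Grace
  - order 3 (Tablet): customer_id=NULL, no match -> kept with NULL
  - order 4 (Laptop): customer_id=NULL, no match -> kept with NULL
All 4 rows appear; 2 have NULL customer.

SQL:
SELECT a.product, b.name AS customer
FROM orders a
LEFT JOIN customers b ON a.customer_id = b.id

Result:
product | customer
--------+---------
Charger | Leo     
Stapler | Grace   
Tablet  | NULL    
Laptop  | NULL    


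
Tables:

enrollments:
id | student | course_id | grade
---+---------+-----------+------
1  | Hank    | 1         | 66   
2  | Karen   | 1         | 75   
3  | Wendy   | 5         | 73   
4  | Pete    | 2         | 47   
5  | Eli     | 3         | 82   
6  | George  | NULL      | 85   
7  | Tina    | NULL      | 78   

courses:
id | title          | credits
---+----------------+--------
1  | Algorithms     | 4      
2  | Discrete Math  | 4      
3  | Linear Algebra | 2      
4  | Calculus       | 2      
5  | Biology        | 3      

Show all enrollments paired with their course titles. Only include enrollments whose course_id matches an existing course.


INNER JOIN keeps only enrollments rows whose course_id matches an id in courses. Walk through each enrollment:
  - enrollment 1 (Hank): course_id=1 -> matches Algorithms
  - enrollment 2 (Karen): course_id=1 -> matches Algorithms
  - enrollment 3 (Wendy): course_id=5 -> matches Biology
  - enrollment 4 (Pete): course_id=2 -> matches Discrete Math
  - enrollment 5 (Eli): course_id=3 -> matches Linear Algebra
  - enrollment 6 (George): course_id=NULL, no match -> dropped
  - enrollment 7 (Tina): course_id=NULL, no match -> dropped
So 2 of 7 rows are dropped.

SQL:
SELECT a.student, b.title AS course
FROM enrollments a
INNER JOIN courses b ON a.course_id = b.id

Result:
student | course        
--------+---------------
Hank    | Algorithms    
Karen   | Algorithms    
Wendy   | Biology       
Pete    | Discrete Math 
Eli     | Linear Algebra


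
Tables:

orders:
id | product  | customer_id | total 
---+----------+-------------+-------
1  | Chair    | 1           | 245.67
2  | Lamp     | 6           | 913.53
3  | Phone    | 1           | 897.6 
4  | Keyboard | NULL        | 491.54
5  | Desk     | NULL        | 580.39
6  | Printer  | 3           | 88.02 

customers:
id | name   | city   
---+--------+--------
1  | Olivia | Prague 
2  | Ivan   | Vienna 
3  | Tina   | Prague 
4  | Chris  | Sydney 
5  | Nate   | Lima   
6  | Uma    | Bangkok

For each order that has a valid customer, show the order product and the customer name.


INNER JOIN keeps only orders rows whose customer_id matches an id in customers. Walk through each order:
  - order 1 (Chair): customer_id=1 -> matches Olivia
  - order 2 (Lamp): customer_id=6 -> matches Uma
  - order 3 (Phone): customer_id=1 -> matches Olivia
  - order 4 (Keyboard): customer_id=NULL, no match -> dropped
  - order 5 (Desk): customer_id=NULL, no match -> dropped
  - order 6 (Printer): customer_id=3 -> matches Tina
So 2 of 6 rows are dropped.

SQL:
SELECT a.product, b.name AS customer
FROM orders a
INNER JOIN customers b ON a.customer_id = b.id

Result:
product | customer
--------+---------
Chair   | Olivia  
Lamp    | Uma     
Phone   | Olivia  
Printer | Tina    


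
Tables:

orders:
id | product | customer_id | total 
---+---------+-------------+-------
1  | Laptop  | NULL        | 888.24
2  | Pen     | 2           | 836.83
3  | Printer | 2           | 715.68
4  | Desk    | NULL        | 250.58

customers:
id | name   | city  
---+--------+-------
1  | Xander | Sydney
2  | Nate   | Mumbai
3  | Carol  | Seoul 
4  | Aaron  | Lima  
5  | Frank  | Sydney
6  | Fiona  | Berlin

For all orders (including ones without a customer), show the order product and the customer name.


LEFT JOIN keeps every row from orders (the left table); where customer_id has no match in customers, the customer columns become NULL. Walk through each order:
  - order 1 (Laptop): customer_id=NULL, no match -> kept with NULL
  - order 2 (Pen): customer_id=2 -> matches Nate
  - order 3 (Printer): customer_id=2 -> matches Nate
  - order 4 (Desk): customer_id=NULL, no match -> kept with NULL
All 4 rows appear; 2 have NULL customer.

SQL:
SELECT a.product, b.name AS customer
FROM orders a
LEFT JOIN customers b ON a.customer_id = b.id

Result:
product | customer
--------+---------
Laptop  | NULL    
Pen     | Nate    
Printer | Nate    
Desk    | NULL    


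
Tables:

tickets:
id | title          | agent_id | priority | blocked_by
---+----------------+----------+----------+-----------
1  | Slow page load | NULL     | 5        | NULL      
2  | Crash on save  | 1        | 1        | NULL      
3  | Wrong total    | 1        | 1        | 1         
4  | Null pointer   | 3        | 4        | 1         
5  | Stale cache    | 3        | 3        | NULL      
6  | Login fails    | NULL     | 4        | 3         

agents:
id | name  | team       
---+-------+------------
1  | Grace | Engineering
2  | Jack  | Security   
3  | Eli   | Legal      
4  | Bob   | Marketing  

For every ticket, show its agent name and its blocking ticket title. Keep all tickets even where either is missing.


Two LEFT JOINs from the same base table tickets: one to agents via agent_id, one to tickets itself via blocked_by. Both are LEFT so every ticket is preserved.
Match against agents:
  - ticket 1 (Slow page load): agent_id=NULL, no match -> kept with NULL
  - ticket 2 (Crash on save): agent_id=1 -> matches Grace
  - ticket 3 (Wrong total): agent_id=1 -> matches Grace
  - ticket 4 (Null pointer): agent_id=3 -> matches Eli
  - ticket 5 (Stale cache): agent_id=3 -> matches Eli
  - ticket 6 (Login fails): agent_id=NULL, no match -> kept with NULL
Match against tickets (self):
  - ticket 1 (Slow page load): blocked_by=NULL -> NULL
  - ticket 2 (Crash on save): blocked_by=NULL -> NULL
  - ticket 3 (Wrong total): blocked_by=1 -> Slow page load
  - ticket 4 (Null pointer): blocked_by=1 -> Slow page load
  - ticket 5 (Stale cache): blocked_by=NULL -> NULL
  - ticket 6 (Login fails): blocked_by=3 -> Wrong total

SQL:
SELECT a.title, b.name AS agent, c.title AS blocked_by
FROM tickets a
LEFT JOIN agents b ON a.agent_id = b.id
LEFT JOIN tickets c ON a.blocked_by = c.id

Result:
title          | agent | blocked_by    
---------------+-------+---------------
Slow page load | NULL  | NULL          
Crash on save  | Grace | NULL          
Wrong total    | Grace | Slow page load
Null pointer   | Eli   | Slow page load
Stale cache    | Eli   | NULL          
Login fails    | NULL  | Wrong total   


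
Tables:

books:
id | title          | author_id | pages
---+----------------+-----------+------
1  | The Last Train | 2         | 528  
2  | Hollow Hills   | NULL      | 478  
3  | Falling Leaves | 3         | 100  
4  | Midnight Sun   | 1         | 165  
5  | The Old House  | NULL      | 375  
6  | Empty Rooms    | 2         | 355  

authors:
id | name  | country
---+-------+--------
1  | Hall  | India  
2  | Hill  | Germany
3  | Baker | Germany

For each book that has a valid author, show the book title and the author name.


INNER JOIN keeps only books rows whose author_id matches an id in authors. Walk through each book:
  - book 1 (The Last Train): author_id=2 -> matches Hill
  - book 2 (Hollow Hills): author_id=NULL, no match -> dropped
  - book 3 (Falling Leaves): author_id=3 -> matches Baker
  - book 4 (Midnight Sun): author_id=1 -> matches Hall
  - book 5 (The Old House): author_id=NULL, no match -> dropped
  - book 6 (Empty Rooms): author_id=2 -> matches Hill
So 2 of 6 rows are dropped.

SQL:
SELECT a.title, b.name AS author
FROM books a
INNER JOIN authors b ON a.author_id = b.id

Result:
title          | author
---------------+-------
The Last Train | Hill  
Falling Leaves | Baker 
Midnight Sun   | Hall  
Empty Rooms    | Hill  


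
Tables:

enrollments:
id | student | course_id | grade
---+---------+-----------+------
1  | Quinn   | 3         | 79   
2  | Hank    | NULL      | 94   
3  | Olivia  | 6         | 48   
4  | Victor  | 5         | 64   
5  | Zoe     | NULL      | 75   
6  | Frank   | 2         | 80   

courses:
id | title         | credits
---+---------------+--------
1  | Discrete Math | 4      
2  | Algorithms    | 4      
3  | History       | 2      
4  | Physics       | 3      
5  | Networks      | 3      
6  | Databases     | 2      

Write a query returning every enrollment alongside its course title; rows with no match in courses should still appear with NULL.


LEFT JOIN keeps every row from enrollments (the left table); where course_id has no match in courses, the course columns become NULL. Walk through each enrollment:
  - enrollment 1 (Quinn): course_id=3 -> matches History
  - enrollment 2 (Hank): course_id=NULL, no match -> kept with NULL
  - enrollment 3 (Olivia): course_id=6 -> matches Databases
  - enrollment 4 (Victor): course_id=5 -> matches Networks
  - enrollment 5 (Zoe): course_id=NULL, no match -> kept with NULL
  - enrollment 6 (Frank): course_id=2 -> matches Algorithms
All 6 rows appear; 2 have NULL course.

SQL:
SELECT a.student, b.title AS course
FROM enrollments a
LEFT JOIN courses b ON a.course_id = b.id

Result:
student | course    
--------+-----------
Quinn   | History   
Hank    | NULL      
Olivia  | Databases 
Victor  | Networks  
Zoe     | NULL      
Frank   | Algorithms


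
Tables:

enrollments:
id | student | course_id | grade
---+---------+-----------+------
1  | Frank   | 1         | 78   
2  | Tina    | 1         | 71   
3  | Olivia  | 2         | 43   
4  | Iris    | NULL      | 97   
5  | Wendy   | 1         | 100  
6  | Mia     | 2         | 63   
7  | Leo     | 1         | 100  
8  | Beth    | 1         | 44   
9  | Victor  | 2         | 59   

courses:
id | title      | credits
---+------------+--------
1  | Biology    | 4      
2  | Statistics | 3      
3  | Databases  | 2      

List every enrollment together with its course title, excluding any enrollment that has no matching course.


INNER JOIN keeps only enrollments rows whose course_id matches an id in courses. Walk through each enrollment:
  - enrollment 1 (Frank): course_id=1 -> matches Biology
  - enrollment 2 (Tina): course_id=1 -> matches Biology
  - enrollment 3 (Olivia): course_id=2 -> matches Statistics
  - enrollment 4 (Iris): course_id=NULL, no match -> dropped
  - enrollment 5 (Wendy): course_id=1 -> matches Biology
  - enrollment 6 (Mia): course_id=2 -> matches Statistics
  - enrollment 7 (Leo): course_id=1 -> matches Biology
  - enrollment 8 (Beth): course_id=1 -> matches Biology
  - enrollment 9 (Victor): course_id=2 -> matches Statistics
So 1 of 9 rows is dropped.

SQL:
SELECT a.student, b.title AS course
FROM enrollments a
INNER JOIN courses b ON a.course_id = b.id

Result:
student | course    
--------+-----------
Frank   | Biology   
Tina    | Biology   
Olivia  | Statistics
Wendy   | Biology   
Mia     | Statistics
Leo     | Biology   
Beth    | Biology   
Victor  | Statistics


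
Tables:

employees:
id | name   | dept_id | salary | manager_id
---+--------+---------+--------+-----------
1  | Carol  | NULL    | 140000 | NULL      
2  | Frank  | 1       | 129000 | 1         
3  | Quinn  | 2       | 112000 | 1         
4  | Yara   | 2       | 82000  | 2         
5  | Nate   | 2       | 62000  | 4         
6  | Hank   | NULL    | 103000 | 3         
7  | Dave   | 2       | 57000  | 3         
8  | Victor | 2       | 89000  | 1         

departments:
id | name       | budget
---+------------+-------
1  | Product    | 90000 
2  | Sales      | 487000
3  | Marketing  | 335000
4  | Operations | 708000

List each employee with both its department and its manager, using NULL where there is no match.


Two LEFT JOINs from the same base table employees: one to departments via dept_id, one to employees itself via manager_id. Both are LEFT so every employee is preserved.
Match against departments:
  - employee 1 (Carol): dept_id=NULL, no match -> kept with NULL
  - employee 2 (Frank): dept_id=1 -> matches Product
  - employee 3 (Quinn): dept_id=2 -> matches Sales
  - employee 4 (Yara): dept_id=2 -> matches Sales
  - employee 5 (Nate): dept_id=2 -> matches Sales
  - employee 6 (Hank): dept_id=NULL, no match -> kept with NULL
  - employee 7 (Dave): dept_id=2 -> matches Sales
  - employee 8 (Victor): dept_id=2 -> matches Sales
Match against employees (self):
  - employee 1 (Carol): manager_id=NULL -> NULL
  - employee 2 (Frank): manager_id=1 -> Carol
  - employee 3 (Quinn): manager_id=1 -> Carol
  - employee 4 (Yara): manager_id=2 -> Frank
  - employee 5 (Nate): manager_id=4 -> Yara
  - employee 6 (Hank): manager_id=3 -> Quinn
  - employee 7 (Dave): manager_id=3 -> Quinn
  - employee 8 (Victor): manager_id=1 -> Carol

SQL:
SELECT a.name, b.name AS department, c.name AS manager
FROM employees a
LEFT JOIN departments b ON a.dept_id = b.id
LEFT JOIN employees c ON a.manager_id = c.id

Result:
name   | department | manager
-------+------------+--------
Carol  | NULL       | NULL   
Frank  | Product    | Carol  
Quinn  | Sales      | Carol  
Yara   | Sales      | Frank  
Nate   | Sales      | Yara   
Hank   | NULL       | Quinn  
Dave   | Sales      | Quinn  
Victor | Sales      | Carol  


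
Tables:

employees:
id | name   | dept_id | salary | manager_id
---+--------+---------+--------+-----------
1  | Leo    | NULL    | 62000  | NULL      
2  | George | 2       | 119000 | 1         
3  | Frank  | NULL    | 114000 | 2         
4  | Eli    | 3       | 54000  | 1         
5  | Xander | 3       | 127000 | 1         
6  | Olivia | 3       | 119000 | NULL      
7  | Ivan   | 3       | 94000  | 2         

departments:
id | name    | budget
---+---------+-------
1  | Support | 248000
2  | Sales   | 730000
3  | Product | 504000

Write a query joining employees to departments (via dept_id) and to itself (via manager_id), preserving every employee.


Two LEFT JOINs from the same base table employees: one to departments via dept_id, one to employees itself via manager_id. Both are LEFT so every employee is preserved.
Match against departments:
  - employee 1 (Leo): dept_id=NULL, no match -> kept with NULL
  - employee 2 (George): dept_id=2 -> matches Sales
  - employee 3 (Frank): dept_id=NULL, no match -> kept with NULL
  - employee 4 (Eli): dept_id=3 -> matches Product
  - employee 5 (Xander): dept_id=3 -> matches Product
  - employee 6 (Olivia): dept_id=3 -> matches Product
  - employee 7 (Ivan): dept_id=3 -> matches Product
Match against employees (self):
  - employee 1 (Leo): manager_id=NULL -> NULL
  - employee 2 (George): manager_id=1 -> Leo
  - employee 3 (Frank): manager_id=2 -> George
  - employee 4 (Eli): manager_id=1 -> Leo
  - employee 5 (Xander): manager_id=1 -> Leo
  - employee 6 (Olivia): manager_id=NULL -> NULL
  - employee 7 (Ivan): manager_id=2 -> George

SQL:
SELECT a.name, b.name AS department, c.name AS manager
FROM employees a
LEFT JOIN departments b ON a.dept_id = b.id
LEFT JOIN employees c ON a.manager_id = c.id

Result:
name   | department | manager
-------+------------+--------
Leo    | NULL       | NULL   
George | Sales      | Leo    
Frank  | NULL       | George 
Eli    | Product    | Leo    
Xander | Product    | Leo    
Olivia | Product    | NULL   
Ivan   | Product    | George 


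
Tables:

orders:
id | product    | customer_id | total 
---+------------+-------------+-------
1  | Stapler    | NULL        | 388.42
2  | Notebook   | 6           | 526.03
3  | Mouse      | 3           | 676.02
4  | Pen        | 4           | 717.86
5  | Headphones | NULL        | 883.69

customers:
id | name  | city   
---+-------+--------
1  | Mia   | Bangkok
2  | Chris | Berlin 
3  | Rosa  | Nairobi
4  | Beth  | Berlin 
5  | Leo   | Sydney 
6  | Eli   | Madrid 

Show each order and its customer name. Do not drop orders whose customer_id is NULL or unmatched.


LEFT JOIN keeps every row from orders (the left table); where customer_id has no match in customers, the customer columns become NULL. Walk through each order:
  - order 1 (Stapler): customer_id=NULL, no match -> kept with NULL
  - order 2 (Notebook): customer_id=6 -> matches Eli
  - order 3 (Mouse): customer_id=3 -> matches Rosa
  - order 4 (Pen): customer_id=4 -> matches Beth
  - order 5 (Headphones): customer_id=NULL, no match -> kept with NULL
All 5 rows appear; 2 have NULL customer.

SQL:
SELECT a.product, b.name AS customer
FROM orders a
LEFT JOIN customers b ON a.customer_id = b.id

Result:
product    | customer
-----------+---------
Stapler    | NULL    
Notebook   | Eli     
Mouse      | Rosa    
Pen        | Beth    
Headphones | NULL    


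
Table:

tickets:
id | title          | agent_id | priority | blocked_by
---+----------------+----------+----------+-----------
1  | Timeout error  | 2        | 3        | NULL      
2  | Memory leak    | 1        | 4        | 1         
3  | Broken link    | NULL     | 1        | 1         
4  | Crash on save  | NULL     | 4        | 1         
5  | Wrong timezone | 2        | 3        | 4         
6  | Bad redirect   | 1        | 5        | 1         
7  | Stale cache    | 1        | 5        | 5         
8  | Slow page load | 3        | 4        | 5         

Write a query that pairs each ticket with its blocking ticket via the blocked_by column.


This is a self-join: tickets is joined to a second copy of itself, matching each row's blocked_by to another row's id. Use LEFT JOIN so rows with blocked_by=NULL are kept.
  - ticket 1 (Timeout error): blocked_by=NULL -> NULL
  - ticket 2 (Memory leak): blocked_by=1 -> Timeout error
  - ticket 3 (Broken link): blocked_by=1 -> Timeout error
  - ticket 4 (Crash on save): blocked_by=1 -> Timeout error
  - ticket 5 (Wrong timezone): blocked_by=4 -> Crash on save
  - ticket 6 (Bad redirect): blocked_by=1 -> Timeout error
  - ticket 7 (Stale cache): blocked_by=5 -> Wrong timezone
  - ticket 8 (Slow page load): blocked_by=5 -> Wrong timezone

SQL:
SELECT a.title AS item, b.title AS blocked_by
FROM tickets a
LEFT JOIN tickets b ON a.blocked_by = b.id

Result:
item           | blocked_by    
---------------+---------------
Timeout error  | NULL          
Memory leak    | Timeout error 
Broken link    | Timeout error 
Crash on save  | Timeout error 
Wrong timezone | Crash on save 
Bad redirect   | Timeout error 
Stale cache    | Wrong timezone
Slow page load | Wrong timezone


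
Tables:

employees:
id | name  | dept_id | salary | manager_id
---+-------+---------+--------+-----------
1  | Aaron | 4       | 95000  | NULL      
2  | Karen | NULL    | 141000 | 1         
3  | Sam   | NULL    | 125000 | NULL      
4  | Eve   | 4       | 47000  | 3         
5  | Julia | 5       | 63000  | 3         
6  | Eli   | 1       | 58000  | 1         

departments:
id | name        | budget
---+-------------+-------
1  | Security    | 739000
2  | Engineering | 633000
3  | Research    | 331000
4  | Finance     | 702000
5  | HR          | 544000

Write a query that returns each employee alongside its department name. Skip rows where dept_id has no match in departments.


INNER JOIN keeps only employees rows whose dept_id matches an id in departments. Walk through each employee:
  - employee 1 (Aaron): dept_id=4 -> matches Finance
  - employee 2 (Karen): dept_id=NULL, no match -> dropped
  - employee 3 (Sam): dept_id=NULL, no match -> dropped
  - employee 4 (Eve): dept_id=4 -> matches Finance
  - employee 5 (Julia): dept_id=5 -> matches HR
  - employee 6 (Eli): dept_id=1 -> matches Security
So 2 of 6 rows are dropped.

SQL:
SELECT a.name, b.name AS department
FROM employees a
INNER JOIN departments b ON a.dept_id = b.id

Result:
name  | department
------+-----------
Aaron | Finance   
Eve   | Finance   
Julia | HR        
Eli   | Security  


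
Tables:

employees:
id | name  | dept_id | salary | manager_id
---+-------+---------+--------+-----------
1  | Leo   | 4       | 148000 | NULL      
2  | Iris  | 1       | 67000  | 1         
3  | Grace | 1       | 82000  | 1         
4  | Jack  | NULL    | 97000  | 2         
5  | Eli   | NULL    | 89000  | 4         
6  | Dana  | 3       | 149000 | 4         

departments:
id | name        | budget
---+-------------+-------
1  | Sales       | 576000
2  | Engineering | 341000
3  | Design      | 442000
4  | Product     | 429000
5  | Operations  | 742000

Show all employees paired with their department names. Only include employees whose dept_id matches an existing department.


INNER JOIN keeps only employees rows whose dept_id matches an id in departments. Walk through each employee:
  - employee 1 (Leo): dept_id=4 -> matches Product
  - employee 2 (Iris): dept_id=1 -> matches Sales
  - employee 3 (Grace): dept_id=1 -> matches Sales
  - employee 4 (Jack): dept_id=NULL, no match -> dropped
  - employee 5 (Eli): dept_id=NULL, no match -> dropped
  - employee 6 (Dana): dept_id=3 -> matches Design
So 2 of 6 rows are dropped.

SQL:
SELECT a.name, b.name AS department
FROM employees a
INNER JOIN departments b ON a.dept_id = b.id

Result:
name  | department
------+-----------
Leo   | Product   
Iris  | Sales     
Grace | Sales     
Dana  | Design    


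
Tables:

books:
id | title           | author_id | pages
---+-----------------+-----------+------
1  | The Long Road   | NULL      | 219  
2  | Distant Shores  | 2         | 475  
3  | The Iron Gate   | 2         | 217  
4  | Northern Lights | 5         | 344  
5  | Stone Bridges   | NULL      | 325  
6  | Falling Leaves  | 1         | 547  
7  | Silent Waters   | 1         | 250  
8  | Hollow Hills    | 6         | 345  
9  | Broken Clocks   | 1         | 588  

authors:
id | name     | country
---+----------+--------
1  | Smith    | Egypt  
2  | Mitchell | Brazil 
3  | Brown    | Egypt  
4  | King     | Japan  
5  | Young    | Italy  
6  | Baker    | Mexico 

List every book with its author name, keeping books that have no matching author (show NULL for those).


LEFT JOIN keeps every row from books (the left table); where author_id has no match in authors, the author columns become NULL. Walk through each book:
  - book 1 (The Long Road): author_id=NULL, no match -> kept with NULL
  - book 2 (Distant Shores): author_id=2 -> matches Mitchell
  - book 3 (The Iron Gate): author_id=2 -> matches Mitchell
  - book 4 (Northern Lights): author_id=5 -> matches Young
  - book 5 (Stone Bridges): author_id=NULL, no match -> kept with NULL
  - book 6 (Falling Leaves): author_id=1 -> matches Smith
  - book 7 (Silent Waters): author_id=1 -> matches Smith
  - book 8 (Hollow Hills): author_id=6 -> matches Baker
  - book 9 (Broken Clocks): author_id=1 -> matches Smith
All 9 rows appear; 2 have NULL author.

SQL:
SELECT a.title, b.name AS author
FROM books a
LEFT JOIN authors b ON a.author_id = b.id

Result:
title           | author  
----------------+---------
The Long Road   | NULL    
Distant Shores  | Mitchell
The Iron Gate   | Mitchell
Northern Lights | Young   
Stone Bridges   | NULL    
Falling Leaves  | Smith   
Silent Waters   | Smith   
Hollow Hills    | Baker   
Broken Clocks   | Smith   


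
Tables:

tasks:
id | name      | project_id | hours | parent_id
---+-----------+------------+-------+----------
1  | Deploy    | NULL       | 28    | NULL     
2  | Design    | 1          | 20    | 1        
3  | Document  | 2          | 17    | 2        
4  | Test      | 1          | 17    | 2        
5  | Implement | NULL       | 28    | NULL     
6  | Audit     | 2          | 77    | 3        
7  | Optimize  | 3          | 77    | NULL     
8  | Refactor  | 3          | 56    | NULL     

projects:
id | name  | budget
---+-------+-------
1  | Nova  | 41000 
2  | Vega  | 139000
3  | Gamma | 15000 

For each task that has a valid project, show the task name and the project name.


INNER JOIN keeps only tasks rows whose project_id matches an id in projects. Walk through each task:
  - task 1 (Deploy): project_id=NULL, no match -> dropped
  - task 2 (Design): project_id=1 -> matches Nova
  - task 3 (Document): project_id=2 -> matches Vega
  - task 4 (Test): project_id=1 -> matches Nova
  - task 5 (Implement): project_id=NULL, no match -> dropped
  - task 6 (Audit): project_id=2 -> matches Vega
  - task 7 (Optimize): project_id=3 -> matches Gamma
  - task 8 (Refactor): project_id=3 -> matches Gamma
So 2 of 8 rows are dropped.

SQL:
SELECT a.name, b.name AS project
FROM tasks a
INNER JOIN projects b ON a.project_id = b.id

Result:
name     | project
---------+--------
Design   | Nova   
Document | Vega   
Test     | Nova   
Audit    | Vega   
Optimize | Gamma  
Refactor | Gamma  


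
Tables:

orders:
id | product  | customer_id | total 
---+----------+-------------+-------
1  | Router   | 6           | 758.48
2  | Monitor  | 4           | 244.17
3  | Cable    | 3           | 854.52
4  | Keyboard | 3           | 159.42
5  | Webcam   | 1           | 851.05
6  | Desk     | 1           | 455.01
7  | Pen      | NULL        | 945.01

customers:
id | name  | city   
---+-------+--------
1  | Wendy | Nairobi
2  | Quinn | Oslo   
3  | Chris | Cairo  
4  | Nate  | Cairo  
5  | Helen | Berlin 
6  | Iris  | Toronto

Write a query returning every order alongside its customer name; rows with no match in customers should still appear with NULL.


LEFT JOIN keeps every row from orders (the left table); where customer_id has no match in customers, the customer columns become NULL. Walk through each order:
  - order 1 (Router): customer_id=6 -> matches Iris
  - order 2 (Monitor): customer_id=4 -> matches Nate
  - order 3 (Cable): customer_id=3 -> matches Chris
  - order 4 (Keyboard): customer_id=3 -> matches Chris
  - order 5 (Webcam): customer_id=1 -> matches Wendy
  - order 6 (Desk): customer_id=1 -> matches Wendy
  - order 7 (Pen): customer_id=NULL, no match -> kept with NULL
All 7 rows appear; 1 has NULL customer.

SQL:
SELECT a.product, b.name AS customer
FROM orders a
LEFT JOIN customers b ON a.customer_id = b.id

Result:
product  | customer
---------+---------
Router   | Iris    
Monitor  | Nate    
Cable    | Chris   
Keyboard | Chris   
Webcam   | Wendy   
Desk     | Wendy   
Pen      | NULL    


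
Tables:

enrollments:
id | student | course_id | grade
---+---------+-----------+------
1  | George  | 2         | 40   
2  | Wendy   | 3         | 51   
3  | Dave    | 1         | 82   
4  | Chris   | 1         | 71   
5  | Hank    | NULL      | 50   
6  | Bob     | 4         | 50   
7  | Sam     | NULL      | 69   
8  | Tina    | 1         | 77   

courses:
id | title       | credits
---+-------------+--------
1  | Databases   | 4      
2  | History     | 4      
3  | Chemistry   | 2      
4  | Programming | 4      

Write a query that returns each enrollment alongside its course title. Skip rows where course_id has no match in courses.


INNER JOIN keeps only enrollments rows whose course_id matches an id in courses. Walk through each enrollment:
  - enrollment 1 (George): course_id=2 -> matches History
  - enrollment 2 (Wendy): course_id=3 -> matches Chemistry
  - enrollment 3 (Dave): course_id=1 -> matches Databases
  - enrollment 4 (Chris): course_id=1 -> matches Databases
  - enrollment 5 (Hank): course_id=NULL, no match -> dropped
  - enrollment 6 (Bob): course_id=4 -> matches Programming
  - enrollment 7 (Sam): course_id=NULL, no match -> dropped
  - enrollment 8 (Tina): course_id=1 -> matches Databases
So 2 of 8 rows are dropped.

SQL:
SELECT a.student, b.title AS course
FROM enrollments a
INNER JOIN courses b ON a.course_id = b.id

Result:
student | course     
--------+------------
George  | History    
Wendy   | Chemistry  
Dave    | Databases  
Chris   | Databases  
Bob     | Programming
Tina    | Databases  


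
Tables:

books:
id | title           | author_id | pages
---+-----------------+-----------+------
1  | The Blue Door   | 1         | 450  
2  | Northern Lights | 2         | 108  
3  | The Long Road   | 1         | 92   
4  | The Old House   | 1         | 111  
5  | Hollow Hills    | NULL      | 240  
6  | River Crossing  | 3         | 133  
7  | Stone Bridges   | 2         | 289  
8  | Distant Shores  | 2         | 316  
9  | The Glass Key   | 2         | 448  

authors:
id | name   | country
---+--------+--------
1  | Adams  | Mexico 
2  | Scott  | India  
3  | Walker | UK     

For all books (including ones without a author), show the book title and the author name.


LEFT JOIN keeps every row from books (the left table); where author_id has no match in authors, the author columns become NULL. Walk through each book:
  - book 1 (The Blue Door): author_id=1 -> matches Adams
  - book 2 (Northern Lights): author_id=2 -> matches Scott
  - book 3 (The Long Road): author_id=1 -> matches Adams
  - book 4 (The Old House): author_id=1 -> matches Adams
  - book 5 (Hollow Hills): author_id=NULL, no match -> kept with NULL
  - book 6 (River Crossing): author_id=3 -> matches Walker
  - book 7 (Stone Bridges): author_id=2 -> matches Scott
  - book 8 (Distant Shores): author_id=2 -> matches Scott
  - book 9 (The Glass Key): author_id=2 -> matches Scott
All 9 rows appear; 1 has NULL author.

SQL:
SELECT a.title, b.name AS author
FROM books a
LEFT JOIN authors b ON a.author_id = b.id

Result:
title           | author
----------------+-------
The Blue Door   | Adams 
Northern Lights | Scott 
The Long Road   | Adams 
The Old House   | Adams 
Hollow Hills    | NULL  
River Crossing  | Walker
Stone Bridges   | Scott 
Distant Shores  | Scott 
The Glass Key   | Scott 


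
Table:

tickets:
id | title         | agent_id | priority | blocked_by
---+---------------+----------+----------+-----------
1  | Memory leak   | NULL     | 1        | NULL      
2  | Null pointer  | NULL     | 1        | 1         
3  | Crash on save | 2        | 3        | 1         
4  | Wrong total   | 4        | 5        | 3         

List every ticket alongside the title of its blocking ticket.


This is a self-join: tickets is joined to a second copy of itself, matching each row's blocked_by to another row's id. Use LEFT JOIN so rows with blocked_by=NULL are kept.
  - ticket 1 (Memory leak): blocked_by=NULL -> NULL
  - ticket 2 (Null pointer): blocked_by=1 -> Memory leak
  - ticket 3 (Crash on save): blocked_by=1 -> Memory leak
  - ticket 4 (Wrong total): blocked_by=3 -> Crash on save

SQL:
SELECT a.title AS item, b.title AS blocked_by
FROM tickets a
LEFT JOIN tickets b ON a.blocked_by = b.id

Result:
item          | blocked_by   
--------------+--------------
Memory leak   | NULL         
Null pointer  | Memory leak  
Crash on save | Memory leak  
Wrong total   | Crash on save


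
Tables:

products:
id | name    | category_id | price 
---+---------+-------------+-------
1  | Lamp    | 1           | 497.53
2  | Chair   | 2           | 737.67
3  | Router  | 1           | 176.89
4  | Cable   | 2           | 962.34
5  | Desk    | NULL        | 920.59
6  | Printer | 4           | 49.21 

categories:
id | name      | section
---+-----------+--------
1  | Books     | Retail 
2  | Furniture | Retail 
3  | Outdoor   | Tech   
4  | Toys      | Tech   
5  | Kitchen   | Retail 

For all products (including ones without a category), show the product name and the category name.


LEFT JOIN keeps every row from products (the left table); where category_id has no match in categories, the category columns become NULL. Walk through each product:
  - product 1 (Lamp): category_id=1 -> matches Books
  - product 2 (Chair): category_id=2 -> matches Furniture
  - product 3 (Router): category_id=1 -> matches Books
  - product 4 (Cable): category_id=2 -> matches Furniture
  - product 5 (Desk): category_id=NULL, no match -> kept with NULL
  - product 6 (Printer): category_id=4 -> matches Toys
All 6 rows appear; 1 has NULL category.

SQL:
SELECT a.name, b.name AS category
FROM products a
LEFT JOIN categories b ON a.category_id = b.id

Result:
name    | category 
--------+----------
Lamp    | Books    
Chair   | Furniture
Router  | Books    
Cable   | Furniture
Desk    | NULL     
Printer | Toys     


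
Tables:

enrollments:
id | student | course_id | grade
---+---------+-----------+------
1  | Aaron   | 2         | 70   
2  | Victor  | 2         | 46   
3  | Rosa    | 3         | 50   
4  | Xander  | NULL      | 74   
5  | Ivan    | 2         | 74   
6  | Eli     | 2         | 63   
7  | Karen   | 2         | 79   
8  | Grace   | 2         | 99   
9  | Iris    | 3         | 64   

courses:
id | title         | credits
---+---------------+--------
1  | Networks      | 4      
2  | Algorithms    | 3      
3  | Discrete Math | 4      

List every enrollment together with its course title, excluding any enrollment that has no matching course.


INNER JOIN keeps only enrollments rows whose course_id matches an id in courses. Walk through each enrollment:
  - enrollment 1 (Aaron): course_id=2 -> matches Algorithms
  - enrollment 2 (Victor): course_id=2 -> matches Algorithms
  - enrollment 3 (Rosa): course_id=3 -> matches Discrete Math
  - enrollment 4 (Xander): course_id=NULL, no match -> dropped
  - enrollment 5 (Ivan): course_id=2 -> matches Algorithms
  - enrollment 6 (Eli): course_id=2 -> matches Algorithms
  - enrollment 7 (Karen): course_id=2 -> matches Algorithms
  - enrollment 8 (Grace): course_id=2 -> matches Algorithms
  - enrollment 9 (Iris): course_id=3 -> matches Discrete Math
So 1 of 9 rows is dropped.

SQL:
SELECT a.student, b.title AS course
FROM enrollments a
INNER JOIN courses b ON a.course_id = b.id

Result:
student | course       
--------+--------------
Aaron   | Algorithms   
Victor  | Algorithms   
Rosa    | Discrete Math
Ivan    | Algorithms   
Eli     | Algorithms   
Karen   | Algorithms   
Grace   | Algorithms   
Iris    | Discrete Math


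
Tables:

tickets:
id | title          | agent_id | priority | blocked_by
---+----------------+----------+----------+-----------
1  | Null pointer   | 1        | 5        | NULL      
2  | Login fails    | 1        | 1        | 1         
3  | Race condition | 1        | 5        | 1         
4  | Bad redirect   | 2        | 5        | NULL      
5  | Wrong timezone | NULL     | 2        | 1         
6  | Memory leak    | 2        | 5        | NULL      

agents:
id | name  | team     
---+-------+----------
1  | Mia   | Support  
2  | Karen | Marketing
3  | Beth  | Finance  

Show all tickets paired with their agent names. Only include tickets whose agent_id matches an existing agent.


INNER JOIN keeps only tickets rows whose agent_id matches an id in agents. Walk through each ticket:
  - ticket 1 (Null pointer): agent_id=1 -> matches Mia
  - ticket 2 (Login fails): agent_id=1 -> matches Mia
  - ticket 3 (Race condition): agent_id=1 -> matches Mia
  - ticket 4 (Bad redirect): agent_id=2 -> matches Karen
  - ticket 5 (Wrong timezone): agent_id=NULL, no match -> dropped
  - ticket 6 (Memory leak): agent_id=2 -> matches Karen
So 1 of 6 rows is dropped.

SQL:
SELECT a.title, b.name AS agent
FROM tickets a
INNER JOIN agents b ON a.agent_id = b.id

Result:
title          | agent
---------------+------
Null pointer   | Mia  
Login fails    | Mia  
Race condition | Mia  
Bad redirect   | Karen
Memory leak    | Karen


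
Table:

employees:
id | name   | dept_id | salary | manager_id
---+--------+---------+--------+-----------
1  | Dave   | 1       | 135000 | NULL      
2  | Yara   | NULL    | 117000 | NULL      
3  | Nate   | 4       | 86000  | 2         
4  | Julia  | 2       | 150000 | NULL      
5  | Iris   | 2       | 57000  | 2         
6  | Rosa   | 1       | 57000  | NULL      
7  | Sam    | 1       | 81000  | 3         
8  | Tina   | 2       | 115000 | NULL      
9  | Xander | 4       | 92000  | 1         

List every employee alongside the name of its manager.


This is a self-join: employees is joined to a second copy of itself, matching each row's manager_id to another row's id. Use LEFT JOIN so rows with manager_id=NULL are kept.
  - employee 1 (Dave): manager_id=NULL -> NULL
  - employee 2 (Yara): manager_id=NULL -> NULL
  - employee 3 (Nate): manager_id=2 -> Yara
  - employee 4 (Julia): manager_id=NULL -> NULL
  - employee 5 (Iris): manager_id=2 -> Yara
  - employee 6 (Rosa): manager_id=NULL -> NULL
  - employee 7 (Sam): manager_id=3 -> Nate
  - employee 8 (Tina): manager_id=NULL -> NULL
  - employee 9 (Xander): manager_id=1 -> Dave

SQL:
SELECT a.name AS item, b.name AS manager
FROM employees a
LEFT JOIN employees b ON a.manager_id = b.id

Result:
item   | manager
-------+--------
Dave   | NULL   
Yara   | NULL   
Nate   | Yara   
Julia  | NULL   
Iris   | Yara   
Rosa   | NULL   
Sam    | Nate   
Tina   | NULL   
Xander | Dave   


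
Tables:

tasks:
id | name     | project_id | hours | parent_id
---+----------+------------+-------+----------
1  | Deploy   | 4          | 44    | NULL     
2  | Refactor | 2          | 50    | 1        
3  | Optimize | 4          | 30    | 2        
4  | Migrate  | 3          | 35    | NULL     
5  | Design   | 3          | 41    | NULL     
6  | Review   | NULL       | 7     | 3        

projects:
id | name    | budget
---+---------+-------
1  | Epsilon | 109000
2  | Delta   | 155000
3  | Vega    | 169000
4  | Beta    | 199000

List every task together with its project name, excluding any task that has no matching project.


INNER JOIN keeps only tasks rows whose project_id matches an id in projects. Walk through each task:
  - task 1 (Deploy): project_id=4 -> matches Beta
  - task 2 (Refactor): project_id=2 -> matches Delta
  - task 3 (Optimize): project_id=4 -> matches Beta
  - task 4 (Migrate): project_id=3 -> matches Vega
  - task 5 (Design): project_id=3 -> matches Vega
  - task 6 (Review): project_id=NULL, no match -> dropped
So 1 of 6 rows is dropped.

SQL:
SELECT a.name, b.name AS project
FROM tasks a
INNER JOIN projects b ON a.project_id = b.id

Result:
name     | project
---------+--------
Deploy   | Beta   
Refactor | Delta  
Optimize | Beta   
Migrate  | Vega   
Design   | Vega   


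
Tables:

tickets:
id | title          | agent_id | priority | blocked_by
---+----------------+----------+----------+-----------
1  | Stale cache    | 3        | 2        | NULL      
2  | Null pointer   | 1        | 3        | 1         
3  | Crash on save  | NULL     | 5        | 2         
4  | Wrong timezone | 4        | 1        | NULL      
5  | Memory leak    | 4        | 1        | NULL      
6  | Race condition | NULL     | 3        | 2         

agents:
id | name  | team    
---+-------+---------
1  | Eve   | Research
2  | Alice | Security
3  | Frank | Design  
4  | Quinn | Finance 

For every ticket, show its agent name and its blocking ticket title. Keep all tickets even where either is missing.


Two LEFT JOINs from the same base table tickets: one to agents via agent_id, one to tickets itself via blocked_by. Both are LEFT so every ticket is preserved.
Match against agents:
  - ticket 1 (Stale cache): agent_id=3 -> matches Frank
  - ticket 2 (Null pointer): agent_id=1 -> matches Eve
  - ticket 3 (Crash on save): agent_id=NULL, no match -> kept with NULL
  - ticket 4 (Wrong timezone): agent_id=4 -> matches Quinn
  - ticket 5 (Memory leak): agent_id=4 -> matches Quinn
  - ticket 6 (Race condition): agent_id=NULL, no match -> kept with NULL
Match against tickets (self):
  - ticket 1 (Stale cache): blocked_by=NULL -> NULL
  - ticket 2 (Null pointer): blocked_by=1 -> Stale cache
  - ticket 3 (Crash on save): blocked_by=2 -> Null pointer
  - ticket 4 (Wrong timezone): blocked_by=NULL -> NULL
  - ticket 5 (Memory leak): blocked_by=NULL -> NULL
  - ticket 6 (Race condition): blocked_by=2 -> Null pointer

SQL:
SELECT a.title, b.name AS agent, c.title AS blocked_by
FROM tickets a
LEFT JOIN agents b ON a.agent_id = b.id
LEFT JOIN tickets c ON a.blocked_by = c.id

Result:
title          | agent | blocked_by  
---------------+-------+-------------
Stale cache    | Frank | NULL        
Null pointer   | Eve   | Stale cache 
Crash on save  | NULL  | Null pointer
Wrong timezone | Quinn | NULL        
Memory leak    | Quinn | NULL        
Race condition | NULL  | Null pointer
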